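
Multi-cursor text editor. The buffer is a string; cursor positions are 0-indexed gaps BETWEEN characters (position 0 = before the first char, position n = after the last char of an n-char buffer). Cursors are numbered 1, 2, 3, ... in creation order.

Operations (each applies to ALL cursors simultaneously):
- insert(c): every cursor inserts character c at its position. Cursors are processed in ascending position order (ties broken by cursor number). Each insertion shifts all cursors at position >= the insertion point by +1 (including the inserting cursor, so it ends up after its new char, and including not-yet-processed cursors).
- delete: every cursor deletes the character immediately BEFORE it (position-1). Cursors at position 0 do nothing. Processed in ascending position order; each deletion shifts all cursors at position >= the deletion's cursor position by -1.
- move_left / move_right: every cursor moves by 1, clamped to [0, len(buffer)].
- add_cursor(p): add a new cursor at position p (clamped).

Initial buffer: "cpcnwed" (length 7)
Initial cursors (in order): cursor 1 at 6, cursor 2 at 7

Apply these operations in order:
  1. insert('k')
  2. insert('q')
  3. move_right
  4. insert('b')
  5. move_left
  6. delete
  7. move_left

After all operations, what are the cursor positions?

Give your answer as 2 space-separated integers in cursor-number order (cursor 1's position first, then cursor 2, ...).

After op 1 (insert('k')): buffer="cpcnwekdk" (len 9), cursors c1@7 c2@9, authorship ......1.2
After op 2 (insert('q')): buffer="cpcnwekqdkq" (len 11), cursors c1@8 c2@11, authorship ......11.22
After op 3 (move_right): buffer="cpcnwekqdkq" (len 11), cursors c1@9 c2@11, authorship ......11.22
After op 4 (insert('b')): buffer="cpcnwekqdbkqb" (len 13), cursors c1@10 c2@13, authorship ......11.1222
After op 5 (move_left): buffer="cpcnwekqdbkqb" (len 13), cursors c1@9 c2@12, authorship ......11.1222
After op 6 (delete): buffer="cpcnwekqbkb" (len 11), cursors c1@8 c2@10, authorship ......11122
After op 7 (move_left): buffer="cpcnwekqbkb" (len 11), cursors c1@7 c2@9, authorship ......11122

Answer: 7 9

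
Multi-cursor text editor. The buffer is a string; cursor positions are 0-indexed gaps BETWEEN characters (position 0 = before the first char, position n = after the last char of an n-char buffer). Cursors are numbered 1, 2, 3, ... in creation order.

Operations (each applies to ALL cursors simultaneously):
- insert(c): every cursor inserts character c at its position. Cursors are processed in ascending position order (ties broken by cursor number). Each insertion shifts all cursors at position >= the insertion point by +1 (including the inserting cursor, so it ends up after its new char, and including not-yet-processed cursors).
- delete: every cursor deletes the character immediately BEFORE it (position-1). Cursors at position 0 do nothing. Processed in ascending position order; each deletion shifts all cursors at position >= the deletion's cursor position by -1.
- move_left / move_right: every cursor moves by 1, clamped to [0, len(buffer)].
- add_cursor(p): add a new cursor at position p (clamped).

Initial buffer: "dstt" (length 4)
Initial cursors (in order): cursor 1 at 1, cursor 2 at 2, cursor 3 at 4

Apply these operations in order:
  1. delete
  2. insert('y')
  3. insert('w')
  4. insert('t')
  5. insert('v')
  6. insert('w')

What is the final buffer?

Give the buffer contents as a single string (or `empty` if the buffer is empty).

After op 1 (delete): buffer="t" (len 1), cursors c1@0 c2@0 c3@1, authorship .
After op 2 (insert('y')): buffer="yyty" (len 4), cursors c1@2 c2@2 c3@4, authorship 12.3
After op 3 (insert('w')): buffer="yywwtyw" (len 7), cursors c1@4 c2@4 c3@7, authorship 1212.33
After op 4 (insert('t')): buffer="yywwtttywt" (len 10), cursors c1@6 c2@6 c3@10, authorship 121212.333
After op 5 (insert('v')): buffer="yywwttvvtywtv" (len 13), cursors c1@8 c2@8 c3@13, authorship 12121212.3333
After op 6 (insert('w')): buffer="yywwttvvwwtywtvw" (len 16), cursors c1@10 c2@10 c3@16, authorship 1212121212.33333

Answer: yywwttvvwwtywtvw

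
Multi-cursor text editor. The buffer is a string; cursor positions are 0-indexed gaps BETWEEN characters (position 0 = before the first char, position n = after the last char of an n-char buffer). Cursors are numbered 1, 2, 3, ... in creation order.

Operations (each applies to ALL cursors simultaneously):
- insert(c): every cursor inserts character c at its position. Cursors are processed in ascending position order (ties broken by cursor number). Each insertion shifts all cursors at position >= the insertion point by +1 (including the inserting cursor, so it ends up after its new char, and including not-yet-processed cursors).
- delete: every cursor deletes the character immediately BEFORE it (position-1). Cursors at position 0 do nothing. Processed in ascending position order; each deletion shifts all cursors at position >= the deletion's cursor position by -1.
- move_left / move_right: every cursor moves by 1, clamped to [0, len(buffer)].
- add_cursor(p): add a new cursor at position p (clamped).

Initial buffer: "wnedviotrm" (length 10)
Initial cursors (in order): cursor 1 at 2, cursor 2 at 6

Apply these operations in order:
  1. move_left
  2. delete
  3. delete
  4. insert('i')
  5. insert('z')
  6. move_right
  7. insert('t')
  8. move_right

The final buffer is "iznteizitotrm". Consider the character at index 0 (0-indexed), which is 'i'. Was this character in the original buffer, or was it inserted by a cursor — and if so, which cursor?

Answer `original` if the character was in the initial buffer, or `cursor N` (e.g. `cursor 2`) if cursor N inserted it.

After op 1 (move_left): buffer="wnedviotrm" (len 10), cursors c1@1 c2@5, authorship ..........
After op 2 (delete): buffer="nediotrm" (len 8), cursors c1@0 c2@3, authorship ........
After op 3 (delete): buffer="neiotrm" (len 7), cursors c1@0 c2@2, authorship .......
After op 4 (insert('i')): buffer="ineiiotrm" (len 9), cursors c1@1 c2@4, authorship 1..2.....
After op 5 (insert('z')): buffer="izneiziotrm" (len 11), cursors c1@2 c2@6, authorship 11..22.....
After op 6 (move_right): buffer="izneiziotrm" (len 11), cursors c1@3 c2@7, authorship 11..22.....
After op 7 (insert('t')): buffer="iznteizitotrm" (len 13), cursors c1@4 c2@9, authorship 11.1.22.2....
After op 8 (move_right): buffer="iznteizitotrm" (len 13), cursors c1@5 c2@10, authorship 11.1.22.2....
Authorship (.=original, N=cursor N): 1 1 . 1 . 2 2 . 2 . . . .
Index 0: author = 1

Answer: cursor 1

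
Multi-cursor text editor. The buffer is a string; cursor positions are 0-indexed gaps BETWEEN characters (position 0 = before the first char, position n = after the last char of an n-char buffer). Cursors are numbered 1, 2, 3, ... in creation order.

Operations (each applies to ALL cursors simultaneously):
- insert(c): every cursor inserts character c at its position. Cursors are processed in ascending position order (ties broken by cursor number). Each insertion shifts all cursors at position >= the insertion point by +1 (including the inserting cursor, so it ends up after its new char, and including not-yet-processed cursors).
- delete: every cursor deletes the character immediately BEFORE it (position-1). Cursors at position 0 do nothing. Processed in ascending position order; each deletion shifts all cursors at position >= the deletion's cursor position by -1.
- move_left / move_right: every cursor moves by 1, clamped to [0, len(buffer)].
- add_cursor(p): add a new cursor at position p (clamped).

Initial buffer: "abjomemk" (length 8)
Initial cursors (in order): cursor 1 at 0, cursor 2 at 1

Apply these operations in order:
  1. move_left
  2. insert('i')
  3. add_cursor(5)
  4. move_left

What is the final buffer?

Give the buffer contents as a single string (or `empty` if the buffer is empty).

After op 1 (move_left): buffer="abjomemk" (len 8), cursors c1@0 c2@0, authorship ........
After op 2 (insert('i')): buffer="iiabjomemk" (len 10), cursors c1@2 c2@2, authorship 12........
After op 3 (add_cursor(5)): buffer="iiabjomemk" (len 10), cursors c1@2 c2@2 c3@5, authorship 12........
After op 4 (move_left): buffer="iiabjomemk" (len 10), cursors c1@1 c2@1 c3@4, authorship 12........

Answer: iiabjomemk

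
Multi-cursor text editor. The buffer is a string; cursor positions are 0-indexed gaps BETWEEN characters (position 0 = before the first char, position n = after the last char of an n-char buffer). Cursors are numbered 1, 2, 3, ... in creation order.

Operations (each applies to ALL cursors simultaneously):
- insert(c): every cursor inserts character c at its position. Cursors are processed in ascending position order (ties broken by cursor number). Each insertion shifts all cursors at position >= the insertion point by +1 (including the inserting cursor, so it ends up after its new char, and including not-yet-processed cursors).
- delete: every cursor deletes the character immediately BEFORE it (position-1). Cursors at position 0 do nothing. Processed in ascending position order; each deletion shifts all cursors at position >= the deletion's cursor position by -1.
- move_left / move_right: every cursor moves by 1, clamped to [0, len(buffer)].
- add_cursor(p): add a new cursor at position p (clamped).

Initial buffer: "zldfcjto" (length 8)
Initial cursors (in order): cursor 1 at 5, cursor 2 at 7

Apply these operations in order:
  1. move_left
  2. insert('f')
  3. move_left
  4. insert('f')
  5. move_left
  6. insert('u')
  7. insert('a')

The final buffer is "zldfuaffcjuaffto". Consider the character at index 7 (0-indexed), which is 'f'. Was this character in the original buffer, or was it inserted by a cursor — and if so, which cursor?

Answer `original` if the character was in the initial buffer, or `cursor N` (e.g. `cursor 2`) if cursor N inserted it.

Answer: cursor 1

Derivation:
After op 1 (move_left): buffer="zldfcjto" (len 8), cursors c1@4 c2@6, authorship ........
After op 2 (insert('f')): buffer="zldffcjfto" (len 10), cursors c1@5 c2@8, authorship ....1..2..
After op 3 (move_left): buffer="zldffcjfto" (len 10), cursors c1@4 c2@7, authorship ....1..2..
After op 4 (insert('f')): buffer="zldfffcjffto" (len 12), cursors c1@5 c2@9, authorship ....11..22..
After op 5 (move_left): buffer="zldfffcjffto" (len 12), cursors c1@4 c2@8, authorship ....11..22..
After op 6 (insert('u')): buffer="zldfuffcjuffto" (len 14), cursors c1@5 c2@10, authorship ....111..222..
After op 7 (insert('a')): buffer="zldfuaffcjuaffto" (len 16), cursors c1@6 c2@12, authorship ....1111..2222..
Authorship (.=original, N=cursor N): . . . . 1 1 1 1 . . 2 2 2 2 . .
Index 7: author = 1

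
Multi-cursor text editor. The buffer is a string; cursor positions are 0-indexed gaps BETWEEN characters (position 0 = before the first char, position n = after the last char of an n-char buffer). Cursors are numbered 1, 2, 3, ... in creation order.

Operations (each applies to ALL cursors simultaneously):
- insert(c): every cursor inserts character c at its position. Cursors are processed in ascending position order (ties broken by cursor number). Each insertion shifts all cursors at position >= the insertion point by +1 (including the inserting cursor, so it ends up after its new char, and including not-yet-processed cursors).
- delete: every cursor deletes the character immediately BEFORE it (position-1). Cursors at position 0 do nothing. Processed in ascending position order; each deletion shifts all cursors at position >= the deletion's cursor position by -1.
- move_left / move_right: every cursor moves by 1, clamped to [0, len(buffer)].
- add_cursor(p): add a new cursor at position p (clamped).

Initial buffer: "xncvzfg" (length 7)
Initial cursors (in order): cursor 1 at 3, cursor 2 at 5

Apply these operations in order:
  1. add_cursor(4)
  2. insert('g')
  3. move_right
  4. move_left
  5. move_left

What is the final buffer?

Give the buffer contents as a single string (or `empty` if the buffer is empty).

After op 1 (add_cursor(4)): buffer="xncvzfg" (len 7), cursors c1@3 c3@4 c2@5, authorship .......
After op 2 (insert('g')): buffer="xncgvgzgfg" (len 10), cursors c1@4 c3@6 c2@8, authorship ...1.3.2..
After op 3 (move_right): buffer="xncgvgzgfg" (len 10), cursors c1@5 c3@7 c2@9, authorship ...1.3.2..
After op 4 (move_left): buffer="xncgvgzgfg" (len 10), cursors c1@4 c3@6 c2@8, authorship ...1.3.2..
After op 5 (move_left): buffer="xncgvgzgfg" (len 10), cursors c1@3 c3@5 c2@7, authorship ...1.3.2..

Answer: xncgvgzgfg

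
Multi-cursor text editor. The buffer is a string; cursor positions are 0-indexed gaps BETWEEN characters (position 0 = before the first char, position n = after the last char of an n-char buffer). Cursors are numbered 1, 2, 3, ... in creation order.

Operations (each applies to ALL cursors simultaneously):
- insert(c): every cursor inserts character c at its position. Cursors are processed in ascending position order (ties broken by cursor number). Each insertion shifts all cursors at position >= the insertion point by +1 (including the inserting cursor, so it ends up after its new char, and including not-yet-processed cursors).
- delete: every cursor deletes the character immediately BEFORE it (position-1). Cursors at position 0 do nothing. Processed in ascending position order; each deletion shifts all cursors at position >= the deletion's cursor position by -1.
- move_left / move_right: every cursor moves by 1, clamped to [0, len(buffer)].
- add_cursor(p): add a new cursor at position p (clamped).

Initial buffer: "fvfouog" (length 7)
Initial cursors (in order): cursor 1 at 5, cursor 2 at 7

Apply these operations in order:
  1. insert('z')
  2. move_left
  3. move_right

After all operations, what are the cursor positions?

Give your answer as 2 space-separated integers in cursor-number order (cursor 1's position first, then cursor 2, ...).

Answer: 6 9

Derivation:
After op 1 (insert('z')): buffer="fvfouzogz" (len 9), cursors c1@6 c2@9, authorship .....1..2
After op 2 (move_left): buffer="fvfouzogz" (len 9), cursors c1@5 c2@8, authorship .....1..2
After op 3 (move_right): buffer="fvfouzogz" (len 9), cursors c1@6 c2@9, authorship .....1..2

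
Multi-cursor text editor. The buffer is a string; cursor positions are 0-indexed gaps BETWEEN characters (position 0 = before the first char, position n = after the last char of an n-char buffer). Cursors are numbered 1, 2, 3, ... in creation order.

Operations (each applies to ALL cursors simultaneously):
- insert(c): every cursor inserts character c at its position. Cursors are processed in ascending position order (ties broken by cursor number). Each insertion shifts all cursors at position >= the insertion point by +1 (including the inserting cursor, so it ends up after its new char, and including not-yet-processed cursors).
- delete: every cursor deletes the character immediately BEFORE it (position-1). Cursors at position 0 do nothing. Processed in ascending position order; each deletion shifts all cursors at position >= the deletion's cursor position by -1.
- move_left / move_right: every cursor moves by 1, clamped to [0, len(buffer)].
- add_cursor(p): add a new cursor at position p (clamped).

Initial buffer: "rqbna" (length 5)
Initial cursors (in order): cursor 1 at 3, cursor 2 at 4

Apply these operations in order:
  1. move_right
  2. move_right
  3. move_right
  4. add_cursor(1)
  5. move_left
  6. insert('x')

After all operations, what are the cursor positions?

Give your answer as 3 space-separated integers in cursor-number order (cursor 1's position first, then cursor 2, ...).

After op 1 (move_right): buffer="rqbna" (len 5), cursors c1@4 c2@5, authorship .....
After op 2 (move_right): buffer="rqbna" (len 5), cursors c1@5 c2@5, authorship .....
After op 3 (move_right): buffer="rqbna" (len 5), cursors c1@5 c2@5, authorship .....
After op 4 (add_cursor(1)): buffer="rqbna" (len 5), cursors c3@1 c1@5 c2@5, authorship .....
After op 5 (move_left): buffer="rqbna" (len 5), cursors c3@0 c1@4 c2@4, authorship .....
After op 6 (insert('x')): buffer="xrqbnxxa" (len 8), cursors c3@1 c1@7 c2@7, authorship 3....12.

Answer: 7 7 1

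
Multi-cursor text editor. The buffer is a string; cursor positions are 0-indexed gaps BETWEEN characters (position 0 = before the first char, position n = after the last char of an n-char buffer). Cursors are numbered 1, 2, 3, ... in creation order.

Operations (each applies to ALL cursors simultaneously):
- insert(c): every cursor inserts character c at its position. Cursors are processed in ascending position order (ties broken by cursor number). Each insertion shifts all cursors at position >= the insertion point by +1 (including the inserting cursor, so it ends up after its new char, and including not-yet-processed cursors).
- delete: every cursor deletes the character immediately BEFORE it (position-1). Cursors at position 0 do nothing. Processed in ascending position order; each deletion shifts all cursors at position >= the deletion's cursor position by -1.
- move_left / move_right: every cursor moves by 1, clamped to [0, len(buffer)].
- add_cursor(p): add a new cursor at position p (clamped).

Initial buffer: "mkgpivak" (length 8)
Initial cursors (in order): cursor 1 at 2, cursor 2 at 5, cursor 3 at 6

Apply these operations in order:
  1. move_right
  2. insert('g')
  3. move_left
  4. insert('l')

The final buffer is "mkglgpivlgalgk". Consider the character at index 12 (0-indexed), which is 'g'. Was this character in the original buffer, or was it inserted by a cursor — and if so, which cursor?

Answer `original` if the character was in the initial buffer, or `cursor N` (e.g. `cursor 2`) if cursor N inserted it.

After op 1 (move_right): buffer="mkgpivak" (len 8), cursors c1@3 c2@6 c3@7, authorship ........
After op 2 (insert('g')): buffer="mkggpivgagk" (len 11), cursors c1@4 c2@8 c3@10, authorship ...1...2.3.
After op 3 (move_left): buffer="mkggpivgagk" (len 11), cursors c1@3 c2@7 c3@9, authorship ...1...2.3.
After op 4 (insert('l')): buffer="mkglgpivlgalgk" (len 14), cursors c1@4 c2@9 c3@12, authorship ...11...22.33.
Authorship (.=original, N=cursor N): . . . 1 1 . . . 2 2 . 3 3 .
Index 12: author = 3

Answer: cursor 3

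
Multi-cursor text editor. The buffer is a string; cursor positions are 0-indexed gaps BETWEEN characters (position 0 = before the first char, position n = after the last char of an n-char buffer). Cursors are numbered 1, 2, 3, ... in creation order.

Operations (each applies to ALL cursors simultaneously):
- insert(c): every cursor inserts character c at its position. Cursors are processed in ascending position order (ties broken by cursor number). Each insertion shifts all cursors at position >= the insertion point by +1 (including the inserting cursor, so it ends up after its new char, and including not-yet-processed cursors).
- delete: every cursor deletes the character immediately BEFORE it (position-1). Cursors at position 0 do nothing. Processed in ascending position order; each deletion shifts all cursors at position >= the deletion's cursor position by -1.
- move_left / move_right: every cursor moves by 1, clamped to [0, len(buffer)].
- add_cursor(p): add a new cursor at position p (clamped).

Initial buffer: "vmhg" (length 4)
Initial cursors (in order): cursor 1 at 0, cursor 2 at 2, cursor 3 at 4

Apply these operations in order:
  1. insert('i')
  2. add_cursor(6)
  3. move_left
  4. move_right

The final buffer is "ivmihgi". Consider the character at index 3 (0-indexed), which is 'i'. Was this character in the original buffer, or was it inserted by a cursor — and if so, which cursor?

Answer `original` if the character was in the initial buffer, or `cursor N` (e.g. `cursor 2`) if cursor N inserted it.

Answer: cursor 2

Derivation:
After op 1 (insert('i')): buffer="ivmihgi" (len 7), cursors c1@1 c2@4 c3@7, authorship 1..2..3
After op 2 (add_cursor(6)): buffer="ivmihgi" (len 7), cursors c1@1 c2@4 c4@6 c3@7, authorship 1..2..3
After op 3 (move_left): buffer="ivmihgi" (len 7), cursors c1@0 c2@3 c4@5 c3@6, authorship 1..2..3
After op 4 (move_right): buffer="ivmihgi" (len 7), cursors c1@1 c2@4 c4@6 c3@7, authorship 1..2..3
Authorship (.=original, N=cursor N): 1 . . 2 . . 3
Index 3: author = 2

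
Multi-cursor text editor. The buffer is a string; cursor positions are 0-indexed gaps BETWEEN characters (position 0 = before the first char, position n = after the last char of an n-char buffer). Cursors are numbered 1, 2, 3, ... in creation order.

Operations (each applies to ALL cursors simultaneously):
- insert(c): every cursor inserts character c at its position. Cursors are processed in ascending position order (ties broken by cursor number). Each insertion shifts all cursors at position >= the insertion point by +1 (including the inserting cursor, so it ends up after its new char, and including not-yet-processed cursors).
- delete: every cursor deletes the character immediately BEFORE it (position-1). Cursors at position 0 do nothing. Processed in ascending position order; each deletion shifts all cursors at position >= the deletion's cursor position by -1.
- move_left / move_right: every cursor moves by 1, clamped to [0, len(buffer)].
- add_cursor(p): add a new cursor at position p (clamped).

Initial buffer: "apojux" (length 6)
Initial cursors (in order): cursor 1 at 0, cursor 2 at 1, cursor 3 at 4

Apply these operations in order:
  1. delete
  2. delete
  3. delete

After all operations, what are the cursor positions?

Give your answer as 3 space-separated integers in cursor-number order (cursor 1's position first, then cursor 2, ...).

After op 1 (delete): buffer="poux" (len 4), cursors c1@0 c2@0 c3@2, authorship ....
After op 2 (delete): buffer="pux" (len 3), cursors c1@0 c2@0 c3@1, authorship ...
After op 3 (delete): buffer="ux" (len 2), cursors c1@0 c2@0 c3@0, authorship ..

Answer: 0 0 0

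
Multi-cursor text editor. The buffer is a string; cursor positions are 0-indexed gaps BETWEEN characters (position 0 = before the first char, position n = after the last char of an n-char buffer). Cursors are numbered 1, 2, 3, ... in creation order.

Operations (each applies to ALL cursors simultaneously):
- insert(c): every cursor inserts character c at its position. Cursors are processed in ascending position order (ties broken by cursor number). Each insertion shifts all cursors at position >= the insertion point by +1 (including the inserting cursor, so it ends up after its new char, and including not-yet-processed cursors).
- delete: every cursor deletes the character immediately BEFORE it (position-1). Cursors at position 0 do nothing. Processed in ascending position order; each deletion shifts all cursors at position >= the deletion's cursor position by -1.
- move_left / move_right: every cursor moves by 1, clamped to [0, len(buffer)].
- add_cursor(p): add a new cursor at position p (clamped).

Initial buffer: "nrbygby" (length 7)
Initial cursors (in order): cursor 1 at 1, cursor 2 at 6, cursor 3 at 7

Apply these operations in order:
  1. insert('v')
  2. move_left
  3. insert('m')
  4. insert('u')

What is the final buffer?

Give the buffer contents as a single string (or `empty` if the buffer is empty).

Answer: nmuvrbygbmuvymuv

Derivation:
After op 1 (insert('v')): buffer="nvrbygbvyv" (len 10), cursors c1@2 c2@8 c3@10, authorship .1.....2.3
After op 2 (move_left): buffer="nvrbygbvyv" (len 10), cursors c1@1 c2@7 c3@9, authorship .1.....2.3
After op 3 (insert('m')): buffer="nmvrbygbmvymv" (len 13), cursors c1@2 c2@9 c3@12, authorship .11.....22.33
After op 4 (insert('u')): buffer="nmuvrbygbmuvymuv" (len 16), cursors c1@3 c2@11 c3@15, authorship .111.....222.333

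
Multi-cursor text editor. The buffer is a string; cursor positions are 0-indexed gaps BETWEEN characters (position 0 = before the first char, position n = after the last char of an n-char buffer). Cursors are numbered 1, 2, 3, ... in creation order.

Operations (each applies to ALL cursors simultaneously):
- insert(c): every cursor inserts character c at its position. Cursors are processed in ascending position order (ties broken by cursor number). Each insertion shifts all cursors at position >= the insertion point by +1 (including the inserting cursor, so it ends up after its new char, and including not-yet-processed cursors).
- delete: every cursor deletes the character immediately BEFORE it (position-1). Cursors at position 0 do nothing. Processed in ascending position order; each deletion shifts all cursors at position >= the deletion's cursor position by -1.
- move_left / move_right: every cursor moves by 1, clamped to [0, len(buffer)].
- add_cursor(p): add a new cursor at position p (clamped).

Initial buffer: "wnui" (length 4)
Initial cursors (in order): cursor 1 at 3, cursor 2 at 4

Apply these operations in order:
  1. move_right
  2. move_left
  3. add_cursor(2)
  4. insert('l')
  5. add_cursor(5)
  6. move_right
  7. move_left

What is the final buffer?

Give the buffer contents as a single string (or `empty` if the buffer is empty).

After op 1 (move_right): buffer="wnui" (len 4), cursors c1@4 c2@4, authorship ....
After op 2 (move_left): buffer="wnui" (len 4), cursors c1@3 c2@3, authorship ....
After op 3 (add_cursor(2)): buffer="wnui" (len 4), cursors c3@2 c1@3 c2@3, authorship ....
After op 4 (insert('l')): buffer="wnlulli" (len 7), cursors c3@3 c1@6 c2@6, authorship ..3.12.
After op 5 (add_cursor(5)): buffer="wnlulli" (len 7), cursors c3@3 c4@5 c1@6 c2@6, authorship ..3.12.
After op 6 (move_right): buffer="wnlulli" (len 7), cursors c3@4 c4@6 c1@7 c2@7, authorship ..3.12.
After op 7 (move_left): buffer="wnlulli" (len 7), cursors c3@3 c4@5 c1@6 c2@6, authorship ..3.12.

Answer: wnlulli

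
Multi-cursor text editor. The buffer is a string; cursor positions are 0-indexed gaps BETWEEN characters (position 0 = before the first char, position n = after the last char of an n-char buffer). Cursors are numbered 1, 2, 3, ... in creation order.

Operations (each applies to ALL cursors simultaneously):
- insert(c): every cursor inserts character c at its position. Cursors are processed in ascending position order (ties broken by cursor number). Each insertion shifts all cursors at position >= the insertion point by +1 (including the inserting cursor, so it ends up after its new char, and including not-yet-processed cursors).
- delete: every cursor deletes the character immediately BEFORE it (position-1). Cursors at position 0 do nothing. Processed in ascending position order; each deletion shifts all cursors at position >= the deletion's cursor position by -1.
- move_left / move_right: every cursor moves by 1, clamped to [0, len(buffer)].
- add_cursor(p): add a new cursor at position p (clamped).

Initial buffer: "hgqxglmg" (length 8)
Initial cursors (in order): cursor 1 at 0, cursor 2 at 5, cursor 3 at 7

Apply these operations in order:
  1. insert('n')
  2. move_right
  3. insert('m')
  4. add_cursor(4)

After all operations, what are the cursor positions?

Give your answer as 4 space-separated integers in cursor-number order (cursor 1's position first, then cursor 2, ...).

After op 1 (insert('n')): buffer="nhgqxgnlmng" (len 11), cursors c1@1 c2@7 c3@10, authorship 1.....2..3.
After op 2 (move_right): buffer="nhgqxgnlmng" (len 11), cursors c1@2 c2@8 c3@11, authorship 1.....2..3.
After op 3 (insert('m')): buffer="nhmgqxgnlmmngm" (len 14), cursors c1@3 c2@10 c3@14, authorship 1.1....2.2.3.3
After op 4 (add_cursor(4)): buffer="nhmgqxgnlmmngm" (len 14), cursors c1@3 c4@4 c2@10 c3@14, authorship 1.1....2.2.3.3

Answer: 3 10 14 4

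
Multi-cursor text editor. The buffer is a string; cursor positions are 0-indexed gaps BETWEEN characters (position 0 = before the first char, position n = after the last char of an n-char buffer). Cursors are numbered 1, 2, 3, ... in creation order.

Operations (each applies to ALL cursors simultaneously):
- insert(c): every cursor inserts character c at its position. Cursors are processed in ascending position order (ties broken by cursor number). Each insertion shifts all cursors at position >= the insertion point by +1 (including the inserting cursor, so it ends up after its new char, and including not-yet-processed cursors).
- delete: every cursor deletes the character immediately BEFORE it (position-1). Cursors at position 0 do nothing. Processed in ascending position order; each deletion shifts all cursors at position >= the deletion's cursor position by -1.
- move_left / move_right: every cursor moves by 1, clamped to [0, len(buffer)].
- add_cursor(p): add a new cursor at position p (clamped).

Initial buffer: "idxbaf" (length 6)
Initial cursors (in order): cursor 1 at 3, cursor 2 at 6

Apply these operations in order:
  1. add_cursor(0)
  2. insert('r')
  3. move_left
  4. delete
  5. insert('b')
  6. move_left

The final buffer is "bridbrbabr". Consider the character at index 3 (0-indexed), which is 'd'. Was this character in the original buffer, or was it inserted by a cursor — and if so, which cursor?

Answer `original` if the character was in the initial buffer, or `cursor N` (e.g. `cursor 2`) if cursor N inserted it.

After op 1 (add_cursor(0)): buffer="idxbaf" (len 6), cursors c3@0 c1@3 c2@6, authorship ......
After op 2 (insert('r')): buffer="ridxrbafr" (len 9), cursors c3@1 c1@5 c2@9, authorship 3...1...2
After op 3 (move_left): buffer="ridxrbafr" (len 9), cursors c3@0 c1@4 c2@8, authorship 3...1...2
After op 4 (delete): buffer="ridrbar" (len 7), cursors c3@0 c1@3 c2@6, authorship 3..1..2
After op 5 (insert('b')): buffer="bridbrbabr" (len 10), cursors c3@1 c1@5 c2@9, authorship 33..11..22
After op 6 (move_left): buffer="bridbrbabr" (len 10), cursors c3@0 c1@4 c2@8, authorship 33..11..22
Authorship (.=original, N=cursor N): 3 3 . . 1 1 . . 2 2
Index 3: author = original

Answer: original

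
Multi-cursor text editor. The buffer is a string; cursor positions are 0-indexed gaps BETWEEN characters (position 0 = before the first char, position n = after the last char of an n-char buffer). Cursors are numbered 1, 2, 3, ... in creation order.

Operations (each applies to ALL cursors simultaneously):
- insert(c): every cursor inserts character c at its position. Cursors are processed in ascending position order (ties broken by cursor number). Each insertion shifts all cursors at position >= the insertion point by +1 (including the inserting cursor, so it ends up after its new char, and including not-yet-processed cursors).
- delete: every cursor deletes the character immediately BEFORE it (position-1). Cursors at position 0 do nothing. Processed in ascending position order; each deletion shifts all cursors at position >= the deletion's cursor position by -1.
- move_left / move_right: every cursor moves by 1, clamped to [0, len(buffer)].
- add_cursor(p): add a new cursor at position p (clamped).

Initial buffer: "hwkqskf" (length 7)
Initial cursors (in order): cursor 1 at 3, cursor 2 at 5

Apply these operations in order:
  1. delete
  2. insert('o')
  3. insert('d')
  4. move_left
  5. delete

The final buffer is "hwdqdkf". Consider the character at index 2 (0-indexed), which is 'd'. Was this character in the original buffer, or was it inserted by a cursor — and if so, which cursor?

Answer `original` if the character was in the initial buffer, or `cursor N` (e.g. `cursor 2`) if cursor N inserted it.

Answer: cursor 1

Derivation:
After op 1 (delete): buffer="hwqkf" (len 5), cursors c1@2 c2@3, authorship .....
After op 2 (insert('o')): buffer="hwoqokf" (len 7), cursors c1@3 c2@5, authorship ..1.2..
After op 3 (insert('d')): buffer="hwodqodkf" (len 9), cursors c1@4 c2@7, authorship ..11.22..
After op 4 (move_left): buffer="hwodqodkf" (len 9), cursors c1@3 c2@6, authorship ..11.22..
After op 5 (delete): buffer="hwdqdkf" (len 7), cursors c1@2 c2@4, authorship ..1.2..
Authorship (.=original, N=cursor N): . . 1 . 2 . .
Index 2: author = 1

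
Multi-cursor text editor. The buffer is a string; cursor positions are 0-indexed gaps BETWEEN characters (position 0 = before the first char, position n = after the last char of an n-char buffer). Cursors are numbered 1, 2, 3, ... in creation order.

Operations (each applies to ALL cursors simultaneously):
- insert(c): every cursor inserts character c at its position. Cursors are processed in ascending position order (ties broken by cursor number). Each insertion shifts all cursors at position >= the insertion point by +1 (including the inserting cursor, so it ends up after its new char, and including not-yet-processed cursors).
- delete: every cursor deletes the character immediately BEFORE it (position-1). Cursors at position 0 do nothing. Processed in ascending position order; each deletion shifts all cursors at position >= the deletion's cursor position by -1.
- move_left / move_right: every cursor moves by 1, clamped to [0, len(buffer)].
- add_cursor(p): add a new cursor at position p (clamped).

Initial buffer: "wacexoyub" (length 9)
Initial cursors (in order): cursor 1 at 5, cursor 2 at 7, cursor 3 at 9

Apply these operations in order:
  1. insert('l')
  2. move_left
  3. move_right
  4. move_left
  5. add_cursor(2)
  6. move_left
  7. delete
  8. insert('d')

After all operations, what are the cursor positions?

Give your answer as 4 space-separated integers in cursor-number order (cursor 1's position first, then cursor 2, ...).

After op 1 (insert('l')): buffer="wacexloylubl" (len 12), cursors c1@6 c2@9 c3@12, authorship .....1..2..3
After op 2 (move_left): buffer="wacexloylubl" (len 12), cursors c1@5 c2@8 c3@11, authorship .....1..2..3
After op 3 (move_right): buffer="wacexloylubl" (len 12), cursors c1@6 c2@9 c3@12, authorship .....1..2..3
After op 4 (move_left): buffer="wacexloylubl" (len 12), cursors c1@5 c2@8 c3@11, authorship .....1..2..3
After op 5 (add_cursor(2)): buffer="wacexloylubl" (len 12), cursors c4@2 c1@5 c2@8 c3@11, authorship .....1..2..3
After op 6 (move_left): buffer="wacexloylubl" (len 12), cursors c4@1 c1@4 c2@7 c3@10, authorship .....1..2..3
After op 7 (delete): buffer="acxlylbl" (len 8), cursors c4@0 c1@2 c2@4 c3@6, authorship ...1.2.3
After op 8 (insert('d')): buffer="dacdxldyldbl" (len 12), cursors c4@1 c1@4 c2@7 c3@10, authorship 4..1.12.23.3

Answer: 4 7 10 1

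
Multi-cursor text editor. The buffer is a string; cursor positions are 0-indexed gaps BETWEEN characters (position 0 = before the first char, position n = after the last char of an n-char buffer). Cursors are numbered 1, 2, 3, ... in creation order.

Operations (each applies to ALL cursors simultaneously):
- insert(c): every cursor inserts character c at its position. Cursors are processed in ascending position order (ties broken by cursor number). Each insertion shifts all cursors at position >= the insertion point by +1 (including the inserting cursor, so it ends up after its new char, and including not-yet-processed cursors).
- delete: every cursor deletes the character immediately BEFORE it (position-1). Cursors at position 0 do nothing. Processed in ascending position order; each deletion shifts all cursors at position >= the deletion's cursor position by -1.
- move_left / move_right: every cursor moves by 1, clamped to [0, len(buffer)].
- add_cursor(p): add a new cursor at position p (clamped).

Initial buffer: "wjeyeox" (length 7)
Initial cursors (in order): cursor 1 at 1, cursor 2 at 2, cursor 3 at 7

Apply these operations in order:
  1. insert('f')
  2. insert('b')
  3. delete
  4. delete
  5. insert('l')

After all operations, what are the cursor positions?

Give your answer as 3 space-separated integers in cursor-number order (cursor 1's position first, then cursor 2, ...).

Answer: 2 4 10

Derivation:
After op 1 (insert('f')): buffer="wfjfeyeoxf" (len 10), cursors c1@2 c2@4 c3@10, authorship .1.2.....3
After op 2 (insert('b')): buffer="wfbjfbeyeoxfb" (len 13), cursors c1@3 c2@6 c3@13, authorship .11.22.....33
After op 3 (delete): buffer="wfjfeyeoxf" (len 10), cursors c1@2 c2@4 c3@10, authorship .1.2.....3
After op 4 (delete): buffer="wjeyeox" (len 7), cursors c1@1 c2@2 c3@7, authorship .......
After op 5 (insert('l')): buffer="wljleyeoxl" (len 10), cursors c1@2 c2@4 c3@10, authorship .1.2.....3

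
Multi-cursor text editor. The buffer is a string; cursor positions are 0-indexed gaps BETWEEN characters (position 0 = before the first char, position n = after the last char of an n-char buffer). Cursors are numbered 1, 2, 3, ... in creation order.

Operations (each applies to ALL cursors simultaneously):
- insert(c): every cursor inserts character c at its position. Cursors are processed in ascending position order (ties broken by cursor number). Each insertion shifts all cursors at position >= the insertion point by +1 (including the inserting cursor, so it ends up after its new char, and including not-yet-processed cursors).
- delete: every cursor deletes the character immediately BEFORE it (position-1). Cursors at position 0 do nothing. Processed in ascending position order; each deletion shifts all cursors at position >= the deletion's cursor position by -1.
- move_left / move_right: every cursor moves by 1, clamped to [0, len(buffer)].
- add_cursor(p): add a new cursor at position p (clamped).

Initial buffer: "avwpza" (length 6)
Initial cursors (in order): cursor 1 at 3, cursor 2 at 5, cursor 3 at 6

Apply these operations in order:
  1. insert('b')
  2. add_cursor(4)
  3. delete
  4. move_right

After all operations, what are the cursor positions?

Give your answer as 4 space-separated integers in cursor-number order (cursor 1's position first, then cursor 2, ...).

After op 1 (insert('b')): buffer="avwbpzbab" (len 9), cursors c1@4 c2@7 c3@9, authorship ...1..2.3
After op 2 (add_cursor(4)): buffer="avwbpzbab" (len 9), cursors c1@4 c4@4 c2@7 c3@9, authorship ...1..2.3
After op 3 (delete): buffer="avpza" (len 5), cursors c1@2 c4@2 c2@4 c3@5, authorship .....
After op 4 (move_right): buffer="avpza" (len 5), cursors c1@3 c4@3 c2@5 c3@5, authorship .....

Answer: 3 5 5 3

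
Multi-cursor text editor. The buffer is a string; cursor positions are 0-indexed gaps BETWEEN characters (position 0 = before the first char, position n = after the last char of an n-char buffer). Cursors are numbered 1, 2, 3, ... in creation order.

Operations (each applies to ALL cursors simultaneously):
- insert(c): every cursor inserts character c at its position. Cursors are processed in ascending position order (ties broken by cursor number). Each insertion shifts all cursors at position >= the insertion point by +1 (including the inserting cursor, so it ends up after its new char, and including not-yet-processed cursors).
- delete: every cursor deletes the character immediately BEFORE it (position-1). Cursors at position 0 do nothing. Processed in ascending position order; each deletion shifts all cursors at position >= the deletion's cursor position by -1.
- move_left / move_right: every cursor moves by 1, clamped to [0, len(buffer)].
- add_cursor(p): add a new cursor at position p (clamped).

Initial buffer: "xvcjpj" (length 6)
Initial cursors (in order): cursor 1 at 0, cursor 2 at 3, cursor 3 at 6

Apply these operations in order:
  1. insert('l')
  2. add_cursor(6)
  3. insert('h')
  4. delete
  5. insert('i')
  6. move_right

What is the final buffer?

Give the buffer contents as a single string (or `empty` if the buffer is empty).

After op 1 (insert('l')): buffer="lxvcljpjl" (len 9), cursors c1@1 c2@5 c3@9, authorship 1...2...3
After op 2 (add_cursor(6)): buffer="lxvcljpjl" (len 9), cursors c1@1 c2@5 c4@6 c3@9, authorship 1...2...3
After op 3 (insert('h')): buffer="lhxvclhjhpjlh" (len 13), cursors c1@2 c2@7 c4@9 c3@13, authorship 11...22.4..33
After op 4 (delete): buffer="lxvcljpjl" (len 9), cursors c1@1 c2@5 c4@6 c3@9, authorship 1...2...3
After op 5 (insert('i')): buffer="lixvclijipjli" (len 13), cursors c1@2 c2@7 c4@9 c3@13, authorship 11...22.4..33
After op 6 (move_right): buffer="lixvclijipjli" (len 13), cursors c1@3 c2@8 c4@10 c3@13, authorship 11...22.4..33

Answer: lixvclijipjli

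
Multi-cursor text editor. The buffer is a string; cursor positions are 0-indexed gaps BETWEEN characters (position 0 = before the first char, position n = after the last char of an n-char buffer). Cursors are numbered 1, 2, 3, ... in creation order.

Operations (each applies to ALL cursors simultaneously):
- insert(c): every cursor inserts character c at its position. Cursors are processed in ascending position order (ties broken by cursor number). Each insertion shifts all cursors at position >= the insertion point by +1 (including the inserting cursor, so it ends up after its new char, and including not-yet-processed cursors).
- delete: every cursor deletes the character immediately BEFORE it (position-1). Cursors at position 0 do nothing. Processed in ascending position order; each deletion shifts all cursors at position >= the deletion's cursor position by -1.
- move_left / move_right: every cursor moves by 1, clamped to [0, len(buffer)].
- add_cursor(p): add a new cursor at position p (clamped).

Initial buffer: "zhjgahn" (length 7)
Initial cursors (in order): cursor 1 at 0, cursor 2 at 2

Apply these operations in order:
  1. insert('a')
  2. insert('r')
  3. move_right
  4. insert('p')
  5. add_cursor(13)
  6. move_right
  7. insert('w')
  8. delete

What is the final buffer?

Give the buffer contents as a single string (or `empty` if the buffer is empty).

After op 1 (insert('a')): buffer="azhajgahn" (len 9), cursors c1@1 c2@4, authorship 1..2.....
After op 2 (insert('r')): buffer="arzharjgahn" (len 11), cursors c1@2 c2@6, authorship 11..22.....
After op 3 (move_right): buffer="arzharjgahn" (len 11), cursors c1@3 c2@7, authorship 11..22.....
After op 4 (insert('p')): buffer="arzpharjpgahn" (len 13), cursors c1@4 c2@9, authorship 11.1.22.2....
After op 5 (add_cursor(13)): buffer="arzpharjpgahn" (len 13), cursors c1@4 c2@9 c3@13, authorship 11.1.22.2....
After op 6 (move_right): buffer="arzpharjpgahn" (len 13), cursors c1@5 c2@10 c3@13, authorship 11.1.22.2....
After op 7 (insert('w')): buffer="arzphwarjpgwahnw" (len 16), cursors c1@6 c2@12 c3@16, authorship 11.1.122.2.2...3
After op 8 (delete): buffer="arzpharjpgahn" (len 13), cursors c1@5 c2@10 c3@13, authorship 11.1.22.2....

Answer: arzpharjpgahn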